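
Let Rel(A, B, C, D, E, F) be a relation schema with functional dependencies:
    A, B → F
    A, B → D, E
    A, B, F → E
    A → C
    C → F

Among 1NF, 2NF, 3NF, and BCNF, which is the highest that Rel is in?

Candidate key: {A, B}. Prime attributes: {A, B}.
A → C breaks BCNF: {A}⁺ = {A, C, F}, so {A} is not a superkey.
Because {C} is non-prime and the left side of A → C is not a superkey, the relation is not in 3NF.
The proper key subset {A} of {A, B} determines non-prime {C, F}, so the relation is not even in 2NF.

1NF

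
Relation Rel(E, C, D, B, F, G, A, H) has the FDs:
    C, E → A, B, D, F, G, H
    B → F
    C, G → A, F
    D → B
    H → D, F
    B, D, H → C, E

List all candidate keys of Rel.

Closure of {H} is {A, B, C, D, E, F, G, H}, the whole schema; {H} is a candidate key.
Closure of {C, E} is {A, B, C, D, E, F, G, H}, the whole schema; {C, E} is a candidate key.
No proper subset of any of these is a key, and no other minimal superkey exists.

{C, E}, {H}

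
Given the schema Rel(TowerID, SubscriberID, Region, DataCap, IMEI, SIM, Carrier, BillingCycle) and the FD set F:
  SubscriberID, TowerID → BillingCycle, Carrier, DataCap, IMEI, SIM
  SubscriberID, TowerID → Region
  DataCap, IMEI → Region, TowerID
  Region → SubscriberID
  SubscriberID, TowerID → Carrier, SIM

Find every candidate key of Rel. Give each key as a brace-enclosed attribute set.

{DataCap, IMEI}, {Region, TowerID}, {SubscriberID, TowerID}

Closure of {DataCap, IMEI} is {BillingCycle, Carrier, DataCap, IMEI, Region, SIM, SubscriberID, TowerID}, the whole schema; {DataCap, IMEI} is a candidate key.
Closure of {Region, TowerID} is {BillingCycle, Carrier, DataCap, IMEI, Region, SIM, SubscriberID, TowerID}, the whole schema; {Region, TowerID} is a candidate key.
Closure of {SubscriberID, TowerID} is {BillingCycle, Carrier, DataCap, IMEI, Region, SIM, SubscriberID, TowerID}, the whole schema; {SubscriberID, TowerID} is a candidate key.
These are minimal and exhaustive — every other superkey contains one of them.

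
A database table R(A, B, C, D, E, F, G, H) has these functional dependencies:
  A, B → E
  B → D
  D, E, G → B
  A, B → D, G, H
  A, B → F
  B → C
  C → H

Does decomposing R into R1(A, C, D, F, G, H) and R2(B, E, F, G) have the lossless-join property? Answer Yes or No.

The shared attributes are {F, G} and {F, G}⁺ = {F, G}.
The closure covers neither R1 nor R2 entirely; the join is not lossless.

No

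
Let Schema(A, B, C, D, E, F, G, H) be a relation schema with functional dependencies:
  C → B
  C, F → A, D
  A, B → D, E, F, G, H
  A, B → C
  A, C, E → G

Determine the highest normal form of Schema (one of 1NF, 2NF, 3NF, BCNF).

3NF

Candidate keys: {A, B}, {A, C}, {C, F}. Prime attributes: {A, B, C, F}.
C → B breaks BCNF: {C}⁺ = {B, C}, so {C} is not a superkey.
But every attribute on its right side ({B}) is prime, and the same holds for every other non-superkey FD, so 3NF still holds.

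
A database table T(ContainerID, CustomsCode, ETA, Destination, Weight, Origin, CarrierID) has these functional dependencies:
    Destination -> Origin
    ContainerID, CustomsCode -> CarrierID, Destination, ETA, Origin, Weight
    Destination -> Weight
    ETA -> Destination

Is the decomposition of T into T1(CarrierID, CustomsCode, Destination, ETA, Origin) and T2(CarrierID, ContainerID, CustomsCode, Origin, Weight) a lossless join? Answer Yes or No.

No

T1 ∩ T2 = {CarrierID, CustomsCode, Origin}; its closure under F is {CarrierID, CustomsCode, Origin}.
T1 ⊄ {CarrierID, CustomsCode, Origin} and T2 ⊄ {CarrierID, CustomsCode, Origin}, so the split is lossy.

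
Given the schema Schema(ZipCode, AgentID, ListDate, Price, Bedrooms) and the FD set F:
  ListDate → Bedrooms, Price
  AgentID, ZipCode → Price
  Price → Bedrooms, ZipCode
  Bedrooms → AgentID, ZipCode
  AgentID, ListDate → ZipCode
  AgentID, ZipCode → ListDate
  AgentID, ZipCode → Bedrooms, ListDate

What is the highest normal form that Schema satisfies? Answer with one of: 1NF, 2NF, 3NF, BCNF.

BCNF

Candidate keys: {AgentID, ZipCode}, {Bedrooms}, {ListDate}, {Price}. Prime attributes: {AgentID, Bedrooms, ListDate, Price, ZipCode}.
Each dependency's left side is a superkey — BCNF holds.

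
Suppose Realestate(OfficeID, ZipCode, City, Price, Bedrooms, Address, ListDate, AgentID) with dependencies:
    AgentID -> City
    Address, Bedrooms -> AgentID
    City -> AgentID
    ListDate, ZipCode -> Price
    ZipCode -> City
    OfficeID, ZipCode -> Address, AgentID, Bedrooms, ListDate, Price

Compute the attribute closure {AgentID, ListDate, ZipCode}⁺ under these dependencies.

{AgentID, City, ListDate, Price, ZipCode}

Start with {AgentID, ListDate, ZipCode}.
AgentID -> City applies; add {City} → now {AgentID, City, ListDate, ZipCode}.
ListDate, ZipCode -> Price applies; add {Price} → now {AgentID, City, ListDate, Price, ZipCode}.
No further FD applies.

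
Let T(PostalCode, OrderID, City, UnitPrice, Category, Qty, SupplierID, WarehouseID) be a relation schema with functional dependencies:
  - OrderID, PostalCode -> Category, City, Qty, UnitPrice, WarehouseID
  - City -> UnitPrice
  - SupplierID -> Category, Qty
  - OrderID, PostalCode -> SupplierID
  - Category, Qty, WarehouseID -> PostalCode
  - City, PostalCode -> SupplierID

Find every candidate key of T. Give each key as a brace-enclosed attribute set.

{Category, OrderID, Qty, WarehouseID}, {OrderID, PostalCode}, {OrderID, SupplierID, WarehouseID}

Attributes never on any right-hand side: {OrderID} — every candidate key must contain it.
{OrderID, PostalCode}⁺ = {Category, City, OrderID, PostalCode, Qty, SupplierID, UnitPrice, WarehouseID}, which is every attribute, so {OrderID, PostalCode} is a candidate key.
{OrderID, SupplierID, WarehouseID}⁺ = {Category, City, OrderID, PostalCode, Qty, SupplierID, UnitPrice, WarehouseID}, which is every attribute, so {OrderID, SupplierID, WarehouseID} is a candidate key.
{Category, OrderID, Qty, WarehouseID}⁺ = {Category, City, OrderID, PostalCode, Qty, SupplierID, UnitPrice, WarehouseID}, which is every attribute, so {Category, OrderID, Qty, WarehouseID} is a candidate key.
No proper subset of any of these is a key, and no other minimal superkey exists.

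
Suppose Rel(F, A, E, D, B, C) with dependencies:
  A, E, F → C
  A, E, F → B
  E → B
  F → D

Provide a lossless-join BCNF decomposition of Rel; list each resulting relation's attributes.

{A, C, E, F}; {B, E}; {D, F}

Candidate key of the original relation: {A, E, F}.
{A, B, C, D, E, F}: {E} determines {B, E} here but is not a superkey — split on E → B, giving {B, E} and {A, C, D, E, F}.
{B, E} has no BCNF violation.
{A, C, D, E, F}: {F} determines {D, F} here but is not a superkey — split on F → D, giving {D, F} and {A, C, E, F}.
{D, F} has no BCNF violation.
{A, C, E, F} has no BCNF violation.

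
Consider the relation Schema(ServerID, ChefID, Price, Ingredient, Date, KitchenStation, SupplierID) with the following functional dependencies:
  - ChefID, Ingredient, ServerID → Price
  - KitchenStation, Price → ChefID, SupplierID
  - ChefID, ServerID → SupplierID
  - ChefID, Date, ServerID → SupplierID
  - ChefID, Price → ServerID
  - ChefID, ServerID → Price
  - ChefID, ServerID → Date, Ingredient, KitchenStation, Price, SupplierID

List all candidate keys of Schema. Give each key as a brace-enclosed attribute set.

Closure of {ChefID, Price} is {ChefID, Date, Ingredient, KitchenStation, Price, ServerID, SupplierID}, the whole schema; {ChefID, Price} is a candidate key.
Closure of {ChefID, ServerID} is {ChefID, Date, Ingredient, KitchenStation, Price, ServerID, SupplierID}, the whole schema; {ChefID, ServerID} is a candidate key.
Closure of {KitchenStation, Price} is {ChefID, Date, Ingredient, KitchenStation, Price, ServerID, SupplierID}, the whole schema; {KitchenStation, Price} is a candidate key.
Any other superkey properly contains one of these, so there are no further candidate keys.

{ChefID, Price}, {ChefID, ServerID}, {KitchenStation, Price}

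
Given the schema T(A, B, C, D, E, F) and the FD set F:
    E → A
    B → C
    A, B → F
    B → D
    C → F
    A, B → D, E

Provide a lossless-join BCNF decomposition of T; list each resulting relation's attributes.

{A, E}; {B, C, D}; {B, E}; {C, F}

Candidate keys of the original relation: {A, B}, {B, E}.
Within {A, B, C, D, E, F}: {E}⁺ ∩ {A, B, C, D, E, F} = {A, E}, not the whole set, so E → A violates BCNF; decompose into {A, E} and {B, C, D, E, F}.
{A, E} has no BCNF violation.
Within {B, C, D, E, F}: {B}⁺ ∩ {B, C, D, E, F} = {B, C, D, F}, not the whole set, so B → C, D, F violates BCNF; decompose into {B, C, D, F} and {B, E}.
Within {B, C, D, F}: {C}⁺ ∩ {B, C, D, F} = {C, F}, not the whole set, so C → F violates BCNF; decompose into {C, F} and {B, C, D}.
{C, F} has no BCNF violation.
{B, C, D} has no BCNF violation.
{B, E} has no BCNF violation.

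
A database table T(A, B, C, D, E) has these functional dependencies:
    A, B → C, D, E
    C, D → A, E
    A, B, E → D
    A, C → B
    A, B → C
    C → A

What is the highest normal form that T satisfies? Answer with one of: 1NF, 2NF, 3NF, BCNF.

BCNF

Candidate keys: {A, B}, {C}. Prime attributes: {A, B, C}.
The left-hand side of every FD is a superkey, so BCNF is satisfied.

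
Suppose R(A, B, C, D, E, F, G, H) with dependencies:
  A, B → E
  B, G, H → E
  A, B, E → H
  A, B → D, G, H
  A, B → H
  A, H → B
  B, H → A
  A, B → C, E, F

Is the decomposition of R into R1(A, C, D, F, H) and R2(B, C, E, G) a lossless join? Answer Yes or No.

The shared attributes are {C} and {C}⁺ = {C}.
The closure covers neither R1 nor R2 entirely; the join is not lossless.

No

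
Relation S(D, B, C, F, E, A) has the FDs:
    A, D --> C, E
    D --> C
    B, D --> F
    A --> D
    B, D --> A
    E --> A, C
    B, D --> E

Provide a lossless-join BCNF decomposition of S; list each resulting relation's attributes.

{A, B, F}; {A, D, E}; {C, D}

Candidate keys of the original relation: {A, B}, {B, D}, {B, E}.
Within {A, B, C, D, E, F}: {A, D}⁺ ∩ {A, B, C, D, E, F} = {A, C, D, E}, not the whole set, so A, D --> C, E violates BCNF; decompose into {A, C, D, E} and {A, B, D, F}.
Within {A, C, D, E}: {D}⁺ ∩ {A, C, D, E} = {C, D}, not the whole set, so D --> C violates BCNF; decompose into {C, D} and {A, D, E}.
{C, D}: every determinant is a superkey — BCNF.
{A, D, E}: every determinant is a superkey — BCNF.
Within {A, B, D, F}: {A}⁺ ∩ {A, B, D, F} = {A, D}, not the whole set, so A --> D violates BCNF; decompose into {A, D} and {A, B, F}.
{A, D}: every determinant is a superkey — BCNF.
{A, B, F}: every determinant is a superkey — BCNF.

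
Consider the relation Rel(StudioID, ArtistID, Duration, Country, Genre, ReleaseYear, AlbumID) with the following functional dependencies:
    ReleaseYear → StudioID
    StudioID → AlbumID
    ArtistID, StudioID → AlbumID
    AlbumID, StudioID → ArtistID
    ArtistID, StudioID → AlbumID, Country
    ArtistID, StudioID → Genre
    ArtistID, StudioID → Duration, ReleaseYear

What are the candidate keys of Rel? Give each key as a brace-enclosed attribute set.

{ReleaseYear}⁺ = {AlbumID, ArtistID, Country, Duration, Genre, ReleaseYear, StudioID}, which is every attribute, so {ReleaseYear} is a candidate key.
{StudioID}⁺ = {AlbumID, ArtistID, Country, Duration, Genre, ReleaseYear, StudioID}, which is every attribute, so {StudioID} is a candidate key.
No proper subset of any of these is a key, and no other minimal superkey exists.

{ReleaseYear}, {StudioID}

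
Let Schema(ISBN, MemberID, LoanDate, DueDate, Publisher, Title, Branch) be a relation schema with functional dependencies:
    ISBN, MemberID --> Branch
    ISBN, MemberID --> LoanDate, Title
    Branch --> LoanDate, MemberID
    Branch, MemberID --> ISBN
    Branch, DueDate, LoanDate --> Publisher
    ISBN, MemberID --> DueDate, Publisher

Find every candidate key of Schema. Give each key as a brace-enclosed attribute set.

{Branch}, {ISBN, MemberID}

{Branch}⁺ = {Branch, DueDate, ISBN, LoanDate, MemberID, Publisher, Title}, which is every attribute, so {Branch} is a candidate key.
{ISBN, MemberID}⁺ = {Branch, DueDate, ISBN, LoanDate, MemberID, Publisher, Title}, which is every attribute, so {ISBN, MemberID} is a candidate key.
No proper subset of any of these is a key, and no other minimal superkey exists.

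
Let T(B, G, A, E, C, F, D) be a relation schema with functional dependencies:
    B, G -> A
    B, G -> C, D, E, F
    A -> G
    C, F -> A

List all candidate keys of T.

{A, B}, {B, C, F}, {B, G}

Attributes never on any right-hand side: {B} — every candidate key must contain it.
{A, B}⁺ = {A, B, C, D, E, F, G}, which is every attribute, so {A, B} is a candidate key.
{B, G}⁺ = {A, B, C, D, E, F, G}, which is every attribute, so {B, G} is a candidate key.
{B, C, F}⁺ = {A, B, C, D, E, F, G}, which is every attribute, so {B, C, F} is a candidate key.
These are minimal and exhaustive — every other superkey contains one of them.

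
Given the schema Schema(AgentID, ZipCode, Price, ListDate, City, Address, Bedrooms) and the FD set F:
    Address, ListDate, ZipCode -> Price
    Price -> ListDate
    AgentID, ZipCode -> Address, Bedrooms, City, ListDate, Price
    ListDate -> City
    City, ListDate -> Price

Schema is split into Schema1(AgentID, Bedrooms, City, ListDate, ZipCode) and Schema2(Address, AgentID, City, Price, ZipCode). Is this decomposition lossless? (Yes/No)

Yes

The shared attributes are {AgentID, City, ZipCode} and {AgentID, City, ZipCode}⁺ = {Address, AgentID, Bedrooms, City, ListDate, Price, ZipCode}.
This includes all of Schema1, so the common attributes are a superkey of Schema1 — the join is lossless.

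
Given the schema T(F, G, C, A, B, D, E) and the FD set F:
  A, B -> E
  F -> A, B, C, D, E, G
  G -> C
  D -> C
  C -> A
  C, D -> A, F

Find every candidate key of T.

{D}, {F}

Closure of {D} is {A, B, C, D, E, F, G}, the whole schema; {D} is a candidate key.
Closure of {F} is {A, B, C, D, E, F, G}, the whole schema; {F} is a candidate key.
No proper subset of any of these is a key, and no other minimal superkey exists.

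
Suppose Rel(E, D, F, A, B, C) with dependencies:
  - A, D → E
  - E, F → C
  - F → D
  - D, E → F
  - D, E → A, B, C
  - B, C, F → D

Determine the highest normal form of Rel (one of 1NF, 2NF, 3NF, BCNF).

3NF

Candidate keys: {A, D}, {A, F}, {D, E}, {E, F}. Prime attributes: {A, D, E, F}.
For F → D we have {F}⁺ = {D, F}; {F} is not a superkey, so BCNF fails.
Its right-hand attributes {D} are all prime, as are those of every other non-superkey FD — the relation is in 3NF.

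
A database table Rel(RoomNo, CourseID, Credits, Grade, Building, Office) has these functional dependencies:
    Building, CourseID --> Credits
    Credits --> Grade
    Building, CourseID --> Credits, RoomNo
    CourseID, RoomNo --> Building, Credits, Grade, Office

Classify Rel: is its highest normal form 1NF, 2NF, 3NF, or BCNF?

Candidate keys: {Building, CourseID}, {CourseID, RoomNo}. Prime attributes: {Building, CourseID, RoomNo}.
For Credits --> Grade we have {Credits}⁺ = {Credits, Grade}; {Credits} is not a superkey, so BCNF fails.
Credits --> Grade determines the non-prime attribute {Grade} from a non-superkey — 3NF is violated.
No proper subset of a key has a non-prime attribute in its closure, so there is no partial dependency; 2NF holds.

2NF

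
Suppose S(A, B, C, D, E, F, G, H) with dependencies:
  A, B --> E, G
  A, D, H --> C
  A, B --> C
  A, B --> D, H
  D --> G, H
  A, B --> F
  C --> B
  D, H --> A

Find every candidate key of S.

{A, B}, {A, C}, {D}

{D}⁺ = {A, B, C, D, E, F, G, H}, which is every attribute, so {D} is a candidate key.
{A, B}⁺ = {A, B, C, D, E, F, G, H}, which is every attribute, so {A, B} is a candidate key.
{A, C}⁺ = {A, B, C, D, E, F, G, H}, which is every attribute, so {A, C} is a candidate key.
These are minimal and exhaustive — every other superkey contains one of them.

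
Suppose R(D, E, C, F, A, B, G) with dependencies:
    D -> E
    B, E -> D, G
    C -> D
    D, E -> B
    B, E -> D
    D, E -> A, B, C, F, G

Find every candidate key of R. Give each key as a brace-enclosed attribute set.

{B, E}, {C}, {D}

{C}⁺ = {A, B, C, D, E, F, G} — all of the relation — so {C} is a candidate key.
{D}⁺ = {A, B, C, D, E, F, G} — all of the relation — so {D} is a candidate key.
{B, E}⁺ = {A, B, C, D, E, F, G} — all of the relation — so {B, E} is a candidate key.
These are minimal and exhaustive — every other superkey contains one of them.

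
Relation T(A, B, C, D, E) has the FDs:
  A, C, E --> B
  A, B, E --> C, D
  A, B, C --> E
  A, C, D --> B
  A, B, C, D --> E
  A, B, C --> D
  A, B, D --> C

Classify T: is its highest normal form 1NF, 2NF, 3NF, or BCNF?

Candidate keys: {A, B, C}, {A, B, D}, {A, B, E}, {A, C, D}, {A, C, E}. Prime attributes: {A, B, C, D, E}.
Every FD has a superkey on the left, so the relation is in BCNF.

BCNF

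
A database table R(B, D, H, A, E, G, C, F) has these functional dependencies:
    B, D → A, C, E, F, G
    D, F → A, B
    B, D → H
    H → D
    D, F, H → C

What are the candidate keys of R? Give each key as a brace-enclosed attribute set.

{B, D}⁺ = {A, B, C, D, E, F, G, H} — all of the relation — so {B, D} is a candidate key.
{B, H}⁺ = {A, B, C, D, E, F, G, H} — all of the relation — so {B, H} is a candidate key.
{D, F}⁺ = {A, B, C, D, E, F, G, H} — all of the relation — so {D, F} is a candidate key.
{F, H}⁺ = {A, B, C, D, E, F, G, H} — all of the relation — so {F, H} is a candidate key.
No proper subset of any of these is a key, and no other minimal superkey exists.

{B, D}, {B, H}, {D, F}, {F, H}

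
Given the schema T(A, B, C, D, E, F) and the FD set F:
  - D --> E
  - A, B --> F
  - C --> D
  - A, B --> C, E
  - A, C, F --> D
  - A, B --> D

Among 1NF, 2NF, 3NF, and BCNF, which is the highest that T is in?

Candidate key: {A, B}. Prime attributes: {A, B}.
D --> E: {D}⁺ = {D, E}, which is not all of the attributes, so the left side is not a superkey — BCNF is violated.
Because {E} is non-prime and the left side of D --> E is not a superkey, the relation is not in 3NF.
Checking every proper subset of each key, none determines a non-prime attribute — 2NF is satisfied.

2NF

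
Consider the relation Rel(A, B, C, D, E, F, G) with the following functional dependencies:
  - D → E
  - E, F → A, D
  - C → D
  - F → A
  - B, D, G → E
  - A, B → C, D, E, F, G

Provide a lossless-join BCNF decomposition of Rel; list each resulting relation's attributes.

{A, F}; {B, C, F, G}; {C, D}; {D, E}

Candidate keys of the original relation: {A, B}, {B, F}.
{A, B, C, D, E, F, G}: {D} determines {D, E} here but is not a superkey — split on D → E, giving {D, E} and {A, B, C, D, F, G}.
{D, E} has no BCNF violation.
{A, B, C, D, F, G}: {C} determines {C, D} here but is not a superkey — split on C → D, giving {C, D} and {A, B, C, F, G}.
{C, D} has no BCNF violation.
{A, B, C, F, G}: {F} determines {A, F} here but is not a superkey — split on F → A, giving {A, F} and {B, C, F, G}.
{A, F} has no BCNF violation.
{B, C, F, G} has no BCNF violation.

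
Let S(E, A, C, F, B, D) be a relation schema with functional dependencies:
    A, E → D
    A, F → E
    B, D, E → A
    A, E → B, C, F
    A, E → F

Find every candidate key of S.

{A, E} is a candidate key since {A, E}⁺ = {A, B, C, D, E, F} covers every attribute.
{A, F} is a candidate key since {A, F}⁺ = {A, B, C, D, E, F} covers every attribute.
{B, D, E} is a candidate key since {B, D, E}⁺ = {A, B, C, D, E, F} covers every attribute.
Any other superkey properly contains one of these, so there are no further candidate keys.

{A, E}, {A, F}, {B, D, E}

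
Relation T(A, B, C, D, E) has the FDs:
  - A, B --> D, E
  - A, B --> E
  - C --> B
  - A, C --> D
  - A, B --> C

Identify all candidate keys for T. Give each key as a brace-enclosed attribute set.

{A, B}, {A, C}

No FD produces {A}, so it must be in every candidate key.
{A, B}⁺ = {A, B, C, D, E}, which is every attribute, so {A, B} is a candidate key.
{A, C}⁺ = {A, B, C, D, E}, which is every attribute, so {A, C} is a candidate key.
These are minimal and exhaustive — every other superkey contains one of them.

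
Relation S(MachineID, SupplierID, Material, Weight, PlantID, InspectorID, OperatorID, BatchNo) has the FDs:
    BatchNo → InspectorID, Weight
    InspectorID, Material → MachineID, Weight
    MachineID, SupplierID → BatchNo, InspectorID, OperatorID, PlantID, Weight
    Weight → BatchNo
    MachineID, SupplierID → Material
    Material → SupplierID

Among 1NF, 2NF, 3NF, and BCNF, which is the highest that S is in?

3NF

Candidate keys: {BatchNo, Material}, {InspectorID, Material}, {MachineID, Material}, {MachineID, SupplierID}, {Material, Weight}. Prime attributes: {BatchNo, InspectorID, MachineID, Material, SupplierID, Weight}.
BatchNo → InspectorID, Weight: {BatchNo}⁺ = {BatchNo, InspectorID, Weight}, which is not all of the attributes, so the left side is not a superkey — BCNF is violated.
Since {InspectorID, Weight} ⊆ prime attributes and every other non-superkey FD also has a prime right side, the schema is in 3NF.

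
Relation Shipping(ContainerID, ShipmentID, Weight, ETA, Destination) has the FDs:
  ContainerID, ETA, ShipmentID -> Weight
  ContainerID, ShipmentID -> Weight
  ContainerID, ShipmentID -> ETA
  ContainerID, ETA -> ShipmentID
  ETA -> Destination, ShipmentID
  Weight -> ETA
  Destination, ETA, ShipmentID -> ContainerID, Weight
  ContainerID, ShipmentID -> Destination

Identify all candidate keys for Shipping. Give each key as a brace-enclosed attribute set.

{ETA}⁺ = {ContainerID, Destination, ETA, ShipmentID, Weight} — all of the relation — so {ETA} is a candidate key.
{Weight}⁺ = {ContainerID, Destination, ETA, ShipmentID, Weight} — all of the relation — so {Weight} is a candidate key.
{ContainerID, ShipmentID}⁺ = {ContainerID, Destination, ETA, ShipmentID, Weight} — all of the relation — so {ContainerID, ShipmentID} is a candidate key.
Any other superkey properly contains one of these, so there are no further candidate keys.

{ContainerID, ShipmentID}, {ETA}, {Weight}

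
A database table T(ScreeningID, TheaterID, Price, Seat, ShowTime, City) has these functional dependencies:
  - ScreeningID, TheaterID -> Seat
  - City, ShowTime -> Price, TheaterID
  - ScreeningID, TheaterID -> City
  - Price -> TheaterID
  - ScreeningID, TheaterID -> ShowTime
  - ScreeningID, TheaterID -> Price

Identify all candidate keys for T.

No FD produces {ScreeningID}, so it must be in every candidate key.
{Price, ScreeningID} is a candidate key since {Price, ScreeningID}⁺ = {City, Price, ScreeningID, Seat, ShowTime, TheaterID} covers every attribute.
{ScreeningID, TheaterID} is a candidate key since {ScreeningID, TheaterID}⁺ = {City, Price, ScreeningID, Seat, ShowTime, TheaterID} covers every attribute.
{City, ScreeningID, ShowTime} is a candidate key since {City, ScreeningID, ShowTime}⁺ = {City, Price, ScreeningID, Seat, ShowTime, TheaterID} covers every attribute.
These are minimal and exhaustive — every other superkey contains one of them.

{City, ScreeningID, ShowTime}, {Price, ScreeningID}, {ScreeningID, TheaterID}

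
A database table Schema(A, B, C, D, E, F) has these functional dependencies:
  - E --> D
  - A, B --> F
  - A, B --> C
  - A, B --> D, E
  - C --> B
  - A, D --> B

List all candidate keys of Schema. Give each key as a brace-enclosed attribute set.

{A, B}, {A, C}, {A, D}, {A, E}

{A} never appears on the right of any FD, so every key must include it.
{A, B}⁺ = {A, B, C, D, E, F}, which is every attribute, so {A, B} is a candidate key.
{A, C}⁺ = {A, B, C, D, E, F}, which is every attribute, so {A, C} is a candidate key.
{A, D}⁺ = {A, B, C, D, E, F}, which is every attribute, so {A, D} is a candidate key.
{A, E}⁺ = {A, B, C, D, E, F}, which is every attribute, so {A, E} is a candidate key.
These are minimal and exhaustive — every other superkey contains one of them.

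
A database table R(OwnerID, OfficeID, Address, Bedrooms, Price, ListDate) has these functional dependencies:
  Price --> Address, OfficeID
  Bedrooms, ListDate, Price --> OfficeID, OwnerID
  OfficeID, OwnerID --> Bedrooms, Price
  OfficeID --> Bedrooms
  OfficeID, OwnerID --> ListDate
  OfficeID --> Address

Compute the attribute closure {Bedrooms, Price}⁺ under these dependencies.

{Address, Bedrooms, OfficeID, Price}

Start with {Bedrooms, Price}.
Price --> Address, OfficeID applies; add {Address, OfficeID} → now {Address, Bedrooms, OfficeID, Price}.
No further FD applies.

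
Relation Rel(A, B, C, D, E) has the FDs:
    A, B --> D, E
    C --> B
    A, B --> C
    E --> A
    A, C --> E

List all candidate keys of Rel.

{A, B}, {A, C}, {B, E}, {C, E}

{A, B}⁺ = {A, B, C, D, E} — all of the relation — so {A, B} is a candidate key.
{A, C}⁺ = {A, B, C, D, E} — all of the relation — so {A, C} is a candidate key.
{B, E}⁺ = {A, B, C, D, E} — all of the relation — so {B, E} is a candidate key.
{C, E}⁺ = {A, B, C, D, E} — all of the relation — so {C, E} is a candidate key.
These are minimal and exhaustive — every other superkey contains one of them.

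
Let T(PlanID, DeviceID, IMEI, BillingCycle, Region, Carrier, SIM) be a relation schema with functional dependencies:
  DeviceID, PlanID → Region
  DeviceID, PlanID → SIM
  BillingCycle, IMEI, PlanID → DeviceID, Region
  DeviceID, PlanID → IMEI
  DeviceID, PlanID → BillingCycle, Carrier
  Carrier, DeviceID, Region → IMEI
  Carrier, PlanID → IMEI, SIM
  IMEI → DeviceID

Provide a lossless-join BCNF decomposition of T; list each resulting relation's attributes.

{BillingCycle, Carrier, DeviceID, PlanID, Region, SIM}; {Carrier, IMEI, Region}; {DeviceID, IMEI}

Candidate keys of the original relation: {Carrier, PlanID}, {DeviceID, PlanID}, {IMEI, PlanID}.
Within {BillingCycle, Carrier, DeviceID, IMEI, PlanID, Region, SIM}: {Carrier, DeviceID, Region}⁺ ∩ {BillingCycle, Carrier, DeviceID, IMEI, PlanID, Region, SIM} = {Carrier, DeviceID, IMEI, Region}, not the whole set, so Carrier, DeviceID, Region → IMEI violates BCNF; decompose into {Carrier, DeviceID, IMEI, Region} and {BillingCycle, Carrier, DeviceID, PlanID, Region, SIM}.
Within {Carrier, DeviceID, IMEI, Region}: {IMEI}⁺ ∩ {Carrier, DeviceID, IMEI, Region} = {DeviceID, IMEI}, not the whole set, so IMEI → DeviceID violates BCNF; decompose into {DeviceID, IMEI} and {Carrier, IMEI, Region}.
{DeviceID, IMEI} has no BCNF violation.
{Carrier, IMEI, Region} has no BCNF violation.
{BillingCycle, Carrier, DeviceID, PlanID, Region, SIM} has no BCNF violation.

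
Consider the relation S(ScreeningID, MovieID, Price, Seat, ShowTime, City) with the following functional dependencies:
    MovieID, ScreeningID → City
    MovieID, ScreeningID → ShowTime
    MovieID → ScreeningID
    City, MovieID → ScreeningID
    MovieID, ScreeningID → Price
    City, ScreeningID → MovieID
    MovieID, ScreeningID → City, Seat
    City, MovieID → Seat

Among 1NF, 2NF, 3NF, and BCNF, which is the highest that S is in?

Candidate keys: {City, ScreeningID}, {MovieID}. Prime attributes: {City, MovieID, ScreeningID}.
Each dependency's left side is a superkey — BCNF holds.

BCNF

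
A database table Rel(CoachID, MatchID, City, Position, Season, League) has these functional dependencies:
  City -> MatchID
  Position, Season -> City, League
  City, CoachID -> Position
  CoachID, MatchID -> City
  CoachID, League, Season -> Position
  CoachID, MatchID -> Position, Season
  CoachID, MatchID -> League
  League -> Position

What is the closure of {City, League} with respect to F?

{City, League, MatchID, Position}

Start with {City, League}.
City -> MatchID applies; add {MatchID} → now {City, League, MatchID}.
League -> Position applies; add {Position} → now {City, League, MatchID, Position}.
No further FD applies.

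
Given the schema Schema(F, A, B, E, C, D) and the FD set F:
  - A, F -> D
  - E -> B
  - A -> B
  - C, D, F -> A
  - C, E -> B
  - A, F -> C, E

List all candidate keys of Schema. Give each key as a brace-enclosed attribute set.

{F} never appears on the right of any FD, so every key must include it.
Closure of {A, F} is {A, B, C, D, E, F}, the whole schema; {A, F} is a candidate key.
Closure of {C, D, F} is {A, B, C, D, E, F}, the whole schema; {C, D, F} is a candidate key.
These are minimal and exhaustive — every other superkey contains one of them.

{A, F}, {C, D, F}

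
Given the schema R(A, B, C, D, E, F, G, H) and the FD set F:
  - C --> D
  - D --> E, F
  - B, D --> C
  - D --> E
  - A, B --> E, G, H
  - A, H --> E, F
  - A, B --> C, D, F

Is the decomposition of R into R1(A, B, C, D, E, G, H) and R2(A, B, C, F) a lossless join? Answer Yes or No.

The shared attributes are {A, B, C} and {A, B, C}⁺ = {A, B, C, D, E, F, G, H}.
R1 is contained in that closure, so R1 ∩ R2 --> R1 holds and the join is lossless.

Yes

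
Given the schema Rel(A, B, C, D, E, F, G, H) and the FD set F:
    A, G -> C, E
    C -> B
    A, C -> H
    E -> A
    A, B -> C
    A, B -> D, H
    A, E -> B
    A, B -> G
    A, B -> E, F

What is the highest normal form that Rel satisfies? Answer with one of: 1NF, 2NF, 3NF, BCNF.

3NF

Candidate keys: {A, B}, {A, C}, {A, G}, {E}. Prime attributes: {A, B, C, E, G}.
For C -> B we have {C}⁺ = {B, C}; {C} is not a superkey, so BCNF fails.
Its right-hand attributes {B} are all prime, as are those of every other non-superkey FD — the relation is in 3NF.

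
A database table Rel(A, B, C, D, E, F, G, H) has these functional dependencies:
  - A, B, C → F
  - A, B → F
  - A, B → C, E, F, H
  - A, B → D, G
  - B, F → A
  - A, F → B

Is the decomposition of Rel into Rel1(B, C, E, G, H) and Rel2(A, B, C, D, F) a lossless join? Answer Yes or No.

No

The shared attributes are {B, C} and {B, C}⁺ = {B, C}.
Neither Rel1 nor Rel2 is contained in that closure, so the decomposition is lossy.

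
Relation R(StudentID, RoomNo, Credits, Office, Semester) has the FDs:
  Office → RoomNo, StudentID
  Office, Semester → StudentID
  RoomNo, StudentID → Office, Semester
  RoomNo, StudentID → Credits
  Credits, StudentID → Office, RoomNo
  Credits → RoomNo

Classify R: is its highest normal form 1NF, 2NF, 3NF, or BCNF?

3NF

Candidate keys: {Credits, StudentID}, {Office}, {RoomNo, StudentID}. Prime attributes: {Credits, Office, RoomNo, StudentID}.
Credits → RoomNo: {Credits}⁺ = {Credits, RoomNo}, which is not all of the attributes, so the left side is not a superkey — BCNF is violated.
Its right-hand attributes {RoomNo} are all prime, as are those of every other non-superkey FD — the relation is in 3NF.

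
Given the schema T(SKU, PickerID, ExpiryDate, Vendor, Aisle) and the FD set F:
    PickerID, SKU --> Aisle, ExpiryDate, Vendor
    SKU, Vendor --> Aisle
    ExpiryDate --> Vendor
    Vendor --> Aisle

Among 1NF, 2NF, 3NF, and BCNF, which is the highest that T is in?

2NF

Candidate key: {PickerID, SKU}. Prime attributes: {PickerID, SKU}.
SKU, Vendor --> Aisle: {SKU, Vendor}⁺ = {Aisle, SKU, Vendor}, which is not all of the attributes, so the left side is not a superkey — BCNF is violated.
Because {Aisle} is non-prime and the left side of SKU, Vendor --> Aisle is not a superkey, the relation is not in 3NF.
No non-prime attribute depends on a proper subset of any candidate key, so 2NF holds.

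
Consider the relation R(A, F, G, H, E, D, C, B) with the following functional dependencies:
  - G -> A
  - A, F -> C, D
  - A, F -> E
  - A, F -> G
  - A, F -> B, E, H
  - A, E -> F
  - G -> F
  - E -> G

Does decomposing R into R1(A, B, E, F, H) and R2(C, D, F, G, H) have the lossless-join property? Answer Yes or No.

R1 ∩ R2 = {F, H}; its closure under F is {F, H}.
The closure covers neither R1 nor R2 entirely; the join is not lossless.

No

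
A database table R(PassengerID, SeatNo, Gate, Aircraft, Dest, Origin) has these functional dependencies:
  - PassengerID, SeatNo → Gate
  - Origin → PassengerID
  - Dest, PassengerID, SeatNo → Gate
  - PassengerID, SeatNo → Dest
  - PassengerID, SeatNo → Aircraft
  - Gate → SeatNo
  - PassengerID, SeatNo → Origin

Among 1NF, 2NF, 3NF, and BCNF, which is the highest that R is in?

3NF

Candidate keys: {Gate, Origin}, {Gate, PassengerID}, {Origin, SeatNo}, {PassengerID, SeatNo}. Prime attributes: {Gate, Origin, PassengerID, SeatNo}.
Origin → PassengerID breaks BCNF: {Origin}⁺ = {Origin, PassengerID}, so {Origin} is not a superkey.
Its right-hand attributes {PassengerID} are all prime, as are those of every other non-superkey FD — the relation is in 3NF.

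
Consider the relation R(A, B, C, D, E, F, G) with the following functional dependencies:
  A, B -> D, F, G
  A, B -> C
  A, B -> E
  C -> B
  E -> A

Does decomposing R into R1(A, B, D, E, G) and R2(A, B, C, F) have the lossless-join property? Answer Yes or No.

Yes

Common attributes: {A, B}; their closure is {A, B, C, D, E, F, G}.
This includes all of R1, so the common attributes are a superkey of R1 — the join is lossless.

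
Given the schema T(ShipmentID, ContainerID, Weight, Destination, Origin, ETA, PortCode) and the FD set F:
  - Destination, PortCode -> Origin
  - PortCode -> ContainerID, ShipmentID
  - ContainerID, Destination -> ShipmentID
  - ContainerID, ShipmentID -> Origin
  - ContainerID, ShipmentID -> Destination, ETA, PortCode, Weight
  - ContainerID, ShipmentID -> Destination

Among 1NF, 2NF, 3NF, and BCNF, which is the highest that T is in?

Candidate keys: {ContainerID, Destination}, {ContainerID, ShipmentID}, {PortCode}. Prime attributes: {ContainerID, Destination, PortCode, ShipmentID}.
Every FD has a superkey on the left, so the relation is in BCNF.

BCNF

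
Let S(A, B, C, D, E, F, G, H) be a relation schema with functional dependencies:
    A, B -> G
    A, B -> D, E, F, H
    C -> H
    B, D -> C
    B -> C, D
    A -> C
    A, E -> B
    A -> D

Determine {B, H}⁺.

Start with {B, H}.
B -> C, D applies; add {C, D} → now {B, C, D, H}.
No further FD applies.

{B, C, D, H}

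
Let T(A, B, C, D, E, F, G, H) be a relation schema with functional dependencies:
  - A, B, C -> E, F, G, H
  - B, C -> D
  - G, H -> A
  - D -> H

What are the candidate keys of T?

{A, B, C}, {B, C, G}

No FD produces {B, C}, so they must be in every candidate key.
{A, B, C}⁺ = {A, B, C, D, E, F, G, H}, which is every attribute, so {A, B, C} is a candidate key.
{B, C, G}⁺ = {A, B, C, D, E, F, G, H}, which is every attribute, so {B, C, G} is a candidate key.
Any other superkey properly contains one of these, so there are no further candidate keys.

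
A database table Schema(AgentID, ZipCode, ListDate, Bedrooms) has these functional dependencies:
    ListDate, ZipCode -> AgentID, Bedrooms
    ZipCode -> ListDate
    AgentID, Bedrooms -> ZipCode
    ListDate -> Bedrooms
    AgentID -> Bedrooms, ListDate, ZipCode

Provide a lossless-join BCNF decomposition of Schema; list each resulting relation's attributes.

Candidate keys of the original relation: {AgentID}, {ZipCode}.
In {AgentID, Bedrooms, ListDate, ZipCode}, {ListDate} is not a superkey ({ListDate}⁺ restricted to this set is {Bedrooms, ListDate}), so split on ListDate -> Bedrooms into {Bedrooms, ListDate} and {AgentID, ListDate, ZipCode}.
{Bedrooms, ListDate} is in BCNF.
{AgentID, ListDate, ZipCode} is in BCNF.

{AgentID, ListDate, ZipCode}; {Bedrooms, ListDate}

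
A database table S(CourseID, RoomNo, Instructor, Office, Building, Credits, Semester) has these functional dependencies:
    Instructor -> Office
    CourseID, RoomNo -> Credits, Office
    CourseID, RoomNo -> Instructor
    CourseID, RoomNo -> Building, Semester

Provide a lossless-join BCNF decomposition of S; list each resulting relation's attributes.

Candidate key of the original relation: {CourseID, RoomNo}.
Within {Building, CourseID, Credits, Instructor, Office, RoomNo, Semester}: {Instructor}⁺ ∩ {Building, CourseID, Credits, Instructor, Office, RoomNo, Semester} = {Instructor, Office}, not the whole set, so Instructor -> Office violates BCNF; decompose into {Instructor, Office} and {Building, CourseID, Credits, Instructor, RoomNo, Semester}.
{Instructor, Office}: every determinant is a superkey — BCNF.
{Building, CourseID, Credits, Instructor, RoomNo, Semester}: every determinant is a superkey — BCNF.

{Building, CourseID, Credits, Instructor, RoomNo, Semester}; {Instructor, Office}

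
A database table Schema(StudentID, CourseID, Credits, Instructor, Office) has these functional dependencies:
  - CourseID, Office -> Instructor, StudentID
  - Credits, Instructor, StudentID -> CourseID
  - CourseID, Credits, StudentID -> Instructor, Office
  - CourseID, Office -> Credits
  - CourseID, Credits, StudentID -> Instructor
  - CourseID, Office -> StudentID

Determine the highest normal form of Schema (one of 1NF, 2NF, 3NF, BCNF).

Candidate keys: {CourseID, Credits, StudentID}, {CourseID, Office}, {Credits, Instructor, StudentID}. Prime attributes: {CourseID, Credits, Instructor, Office, StudentID}.
Each dependency's left side is a superkey — BCNF holds.

BCNF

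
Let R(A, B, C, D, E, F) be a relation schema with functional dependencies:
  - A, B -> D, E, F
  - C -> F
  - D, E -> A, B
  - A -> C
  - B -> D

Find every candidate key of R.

Closure of {A, B} is {A, B, C, D, E, F}, the whole schema; {A, B} is a candidate key.
Closure of {B, E} is {A, B, C, D, E, F}, the whole schema; {B, E} is a candidate key.
Closure of {D, E} is {A, B, C, D, E, F}, the whole schema; {D, E} is a candidate key.
These are minimal and exhaustive — every other superkey contains one of them.

{A, B}, {B, E}, {D, E}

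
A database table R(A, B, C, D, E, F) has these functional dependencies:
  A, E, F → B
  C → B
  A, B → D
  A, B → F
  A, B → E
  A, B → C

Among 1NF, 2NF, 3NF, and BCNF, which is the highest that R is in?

Candidate keys: {A, B}, {A, C}, {A, E, F}. Prime attributes: {A, B, C, E, F}.
C → B: {C}⁺ = {B, C}, which is not all of the attributes, so the left side is not a superkey — BCNF is violated.
Its right-hand attributes {B} are all prime, as are those of every other non-superkey FD — the relation is in 3NF.

3NF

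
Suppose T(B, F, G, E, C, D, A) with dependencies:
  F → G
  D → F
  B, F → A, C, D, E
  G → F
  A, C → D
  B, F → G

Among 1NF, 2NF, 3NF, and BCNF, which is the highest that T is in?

Candidate keys: {A, B, C}, {B, D}, {B, F}, {B, G}. Prime attributes: {A, B, C, D, F, G}.
F → G: {F}⁺ = {F, G}, which is not all of the attributes, so the left side is not a superkey — BCNF is violated.
Since {G} ⊆ prime attributes and every other non-superkey FD also has a prime right side, the schema is in 3NF.

3NF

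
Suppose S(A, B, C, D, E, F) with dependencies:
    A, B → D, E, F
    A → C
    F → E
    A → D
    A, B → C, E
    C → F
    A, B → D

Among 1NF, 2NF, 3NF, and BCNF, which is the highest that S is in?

1NF

Candidate key: {A, B}. Prime attributes: {A, B}.
A → C breaks BCNF: {A}⁺ = {A, C, D, E, F}, so {A} is not a superkey.
Because {C} is non-prime and the left side of A → C is not a superkey, the relation is not in 3NF.
Since {A} ⊂ {A, B} and {A}⁺ ⊇ {C, D, E, F} with {C, D, E, F} non-prime, there is a partial dependency; 2NF fails.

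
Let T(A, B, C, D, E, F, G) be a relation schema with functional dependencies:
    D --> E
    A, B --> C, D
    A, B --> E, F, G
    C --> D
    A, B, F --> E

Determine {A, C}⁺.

Start with {A, C}.
C --> D applies; add {D} → now {A, C, D}.
D --> E applies; add {E} → now {A, C, D, E}.
No further FD applies.

{A, C, D, E}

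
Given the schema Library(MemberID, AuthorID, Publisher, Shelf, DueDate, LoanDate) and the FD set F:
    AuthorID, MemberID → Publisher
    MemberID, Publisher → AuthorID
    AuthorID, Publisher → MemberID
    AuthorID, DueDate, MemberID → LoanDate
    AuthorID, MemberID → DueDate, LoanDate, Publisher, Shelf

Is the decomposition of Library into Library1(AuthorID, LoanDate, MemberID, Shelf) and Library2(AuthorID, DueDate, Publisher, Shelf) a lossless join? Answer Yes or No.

Library1 ∩ Library2 = {AuthorID, Shelf}; its closure under F is {AuthorID, Shelf}.
Library1 ⊄ {AuthorID, Shelf} and Library2 ⊄ {AuthorID, Shelf}, so the split is lossy.

No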